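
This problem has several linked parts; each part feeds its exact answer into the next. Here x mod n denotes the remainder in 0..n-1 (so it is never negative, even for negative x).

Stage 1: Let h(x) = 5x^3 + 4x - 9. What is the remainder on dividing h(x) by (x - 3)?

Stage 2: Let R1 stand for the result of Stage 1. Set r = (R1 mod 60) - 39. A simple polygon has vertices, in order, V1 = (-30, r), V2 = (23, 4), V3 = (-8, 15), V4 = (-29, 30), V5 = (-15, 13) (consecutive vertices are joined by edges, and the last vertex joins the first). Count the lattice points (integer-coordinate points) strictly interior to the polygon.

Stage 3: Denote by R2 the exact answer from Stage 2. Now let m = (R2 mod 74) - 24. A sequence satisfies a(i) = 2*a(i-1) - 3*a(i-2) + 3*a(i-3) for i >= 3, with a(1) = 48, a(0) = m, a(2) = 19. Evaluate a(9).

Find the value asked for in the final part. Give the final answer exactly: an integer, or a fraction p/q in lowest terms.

173

Stage 1: remainder = value at the root: 5*(3)^3 + 4*(3)^1 - 9 = (135) + (12) + (-9) = 138; answer 138
Stage 2: R1 = 138; r = -21; cross terms: (-30*4 - 23*-21)=363, (23*15 - -8*4)=377, (-8*30 - -29*15)=195, (-29*13 - -15*30)=73, (-15*-21 - -30*13)=705; twice the area = |1713| = 1713; area = 1713/2; boundary points = 1 + 1 + 3 + 1 + 1 = 7; strictly interior points = area - boundary/2 + 1 = 854; answer 854
Stage 3: R2 = 854; m = 16; a(3) = 2*(19) - 3*(48) + 3*(16) = -58; iterating: a(3)=-58, a(4)=-29, a(5)=173, a(6)=259, a(7)=-88, a(8)=-434, a(9)=173; answer 173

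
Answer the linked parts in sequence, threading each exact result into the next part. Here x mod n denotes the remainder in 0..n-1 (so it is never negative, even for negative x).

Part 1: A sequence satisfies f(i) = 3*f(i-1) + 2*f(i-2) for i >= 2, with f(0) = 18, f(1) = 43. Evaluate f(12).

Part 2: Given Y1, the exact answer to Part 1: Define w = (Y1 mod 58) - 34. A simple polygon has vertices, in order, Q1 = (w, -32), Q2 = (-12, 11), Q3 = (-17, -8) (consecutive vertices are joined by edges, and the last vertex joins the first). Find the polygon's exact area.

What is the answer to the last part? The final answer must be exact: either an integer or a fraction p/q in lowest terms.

Part 1: f(2) = 3*(43) + 2*(18) = 165; iterating: f(2)=165, f(3)=581, f(4)=2073, f(5)=7381, f(6)=26289, f(7)=93629, f(8)=333465, f(9)=1187653, f(10)=4229889, f(11)=15064973, f(12)=53654697; answer 53654697
Part 2: Y1 = 53654697; w = 23; cross terms: (23*11 - -12*-32)=-131, (-12*-8 - -17*11)=283, (-17*-32 - 23*-8)=728; twice the area = |880| = 880; area = 440; answer 440

440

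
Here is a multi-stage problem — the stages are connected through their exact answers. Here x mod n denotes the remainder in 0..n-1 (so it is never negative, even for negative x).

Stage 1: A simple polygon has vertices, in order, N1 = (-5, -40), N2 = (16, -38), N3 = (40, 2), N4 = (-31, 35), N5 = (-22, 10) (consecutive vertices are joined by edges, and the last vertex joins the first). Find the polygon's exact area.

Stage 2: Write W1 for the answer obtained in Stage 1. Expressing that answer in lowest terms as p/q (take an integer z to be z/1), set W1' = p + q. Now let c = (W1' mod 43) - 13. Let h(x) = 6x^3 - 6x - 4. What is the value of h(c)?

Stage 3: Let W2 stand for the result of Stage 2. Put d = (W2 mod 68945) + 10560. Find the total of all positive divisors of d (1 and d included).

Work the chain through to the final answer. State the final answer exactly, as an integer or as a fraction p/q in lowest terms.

Stage 1: cross terms: (-5*-38 - 16*-40)=830, (16*2 - 40*-38)=1552, (40*35 - -31*2)=1462, (-31*10 - -22*35)=460, (-22*-40 - -5*10)=930; twice the area = |5234| = 5234; area = 2617; answer 2617
Stage 2: W1 = 2617; threaded value p + q = 2618; c = 25; 6*(25)^3 - 6*(25)^1 - 4 = (93750) + (-150) + (-4) = 93596; answer 93596
Stage 3: W2 = 93596; d = 35211; 35211 = 3 * 11^2 * 97; sigma = (1 + 3) * (1 + 11 + 121) * (1 + 97) = 4 * 133 * 98 = 52136; answer 52136

52136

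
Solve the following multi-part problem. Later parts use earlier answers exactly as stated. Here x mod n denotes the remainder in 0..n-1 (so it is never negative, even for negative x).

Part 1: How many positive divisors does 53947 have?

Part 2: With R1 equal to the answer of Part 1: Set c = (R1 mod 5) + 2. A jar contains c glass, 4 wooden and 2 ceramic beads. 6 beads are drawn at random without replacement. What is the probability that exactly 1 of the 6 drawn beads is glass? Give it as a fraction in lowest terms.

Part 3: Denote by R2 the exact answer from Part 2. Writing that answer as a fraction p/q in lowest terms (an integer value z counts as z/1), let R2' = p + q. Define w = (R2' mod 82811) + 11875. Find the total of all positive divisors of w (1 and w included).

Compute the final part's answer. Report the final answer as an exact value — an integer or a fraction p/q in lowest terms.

19152

Part 1: 53947 = 73 * 739; number of divisors = (1+1) * (1+1) = 4; answer 4
Part 2: R1 = 4; c = 6; total draws C(12,6) = 924; favorable C(6,1)*C(6,5) = 36; P = 3/77; answer 3/77
Part 3: R2 = 3/77; threaded value p + q = 80; w = 11955; 11955 = 3 * 5 * 797; sigma = (1 + 3) * (1 + 5) * (1 + 797) = 4 * 6 * 798 = 19152; answer 19152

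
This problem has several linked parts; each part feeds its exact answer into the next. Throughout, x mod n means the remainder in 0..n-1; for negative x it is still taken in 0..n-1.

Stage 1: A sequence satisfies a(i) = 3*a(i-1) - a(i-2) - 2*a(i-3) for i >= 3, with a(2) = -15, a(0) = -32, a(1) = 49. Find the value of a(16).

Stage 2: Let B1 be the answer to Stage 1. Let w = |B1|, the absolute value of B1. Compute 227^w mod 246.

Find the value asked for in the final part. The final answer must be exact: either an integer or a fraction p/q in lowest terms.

Stage 1: a(3) = 3*(-15) - 1*(49) - 2*(-32) = -30; iterating: a(3)=-30, a(4)=-173, a(5)=-459, a(6)=-1144, a(7)=-2627, a(8)=-5819, a(9)=-12542, a(10)=-26553, a(11)=-55479, a(12)=-114800, a(13)=-235815, a(14)=-481687, a(15)=-979646, a(16)=-1985621; answer -1985621
Stage 2: B1 = -1985621; w = 1985621; squarings mod 246: 227^1=227, 227^2=115, 227^4=187, 227^8=37, 227^16=139, 227^32=133, 227^64=223, 227^128=37, 227^256=139, 227^512=133, 227^1024=223, 227^2048=37, 227^4096=139, 227^8192=133, 227^16384=223, 227^32768=37, 227^65536=139, 227^131072=133, 227^262144=223, 227^524288=37, 227^1048576=139; 227^1985621 = 227^1 * 227^4 * 227^16 * 227^64 * 227^1024 * 227^2048 * 227^16384 * 227^131072 * 227^262144 * 227^524288 * 227^1048576 = 101 (mod 246); answer 101

101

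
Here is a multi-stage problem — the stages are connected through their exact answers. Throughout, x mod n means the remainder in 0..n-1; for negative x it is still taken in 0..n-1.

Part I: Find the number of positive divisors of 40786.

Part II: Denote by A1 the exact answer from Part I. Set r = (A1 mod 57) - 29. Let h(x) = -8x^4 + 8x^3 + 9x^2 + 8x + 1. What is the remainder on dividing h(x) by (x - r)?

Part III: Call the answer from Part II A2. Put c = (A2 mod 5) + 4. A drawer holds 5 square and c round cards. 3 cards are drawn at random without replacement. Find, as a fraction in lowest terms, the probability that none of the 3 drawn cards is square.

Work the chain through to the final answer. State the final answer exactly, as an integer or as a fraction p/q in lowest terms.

Part I: 40786 = 2 * 20393; number of divisors = (1+1) * (1+1) = 4; answer 4
Part II: A1 = 4; r = -25; remainder = value at the root: -8*(-25)^4 + 8*(-25)^3 + 9*(-25)^2 + 8*(-25)^1 + 1 = (-3125000) + (-125000) + (5625) + (-200) + (1) = -3244574; answer -3244574
Part III: A2 = -3244574; c = 5; total draws C(10,3) = 120; favorable C(5,3) = 10; P = 1/12; answer 1/12

1/12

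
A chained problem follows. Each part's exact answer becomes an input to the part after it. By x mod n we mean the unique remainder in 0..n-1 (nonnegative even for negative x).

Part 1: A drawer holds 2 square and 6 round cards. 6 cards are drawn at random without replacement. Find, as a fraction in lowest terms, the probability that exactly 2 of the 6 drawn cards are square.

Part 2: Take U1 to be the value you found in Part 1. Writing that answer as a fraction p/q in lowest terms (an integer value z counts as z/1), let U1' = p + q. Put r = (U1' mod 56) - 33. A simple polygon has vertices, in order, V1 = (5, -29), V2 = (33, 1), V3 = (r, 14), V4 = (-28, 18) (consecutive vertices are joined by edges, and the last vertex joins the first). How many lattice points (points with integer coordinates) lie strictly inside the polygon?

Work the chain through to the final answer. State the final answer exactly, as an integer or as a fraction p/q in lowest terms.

Part 1: total draws C(8,6) = 28; favorable C(2,2)*C(6,4) = 15; P = 15/28; answer 15/28
Part 2: U1 = 15/28; threaded value p + q = 43; r = 10; cross terms: (5*1 - 33*-29)=962, (33*14 - 10*1)=452, (10*18 - -28*14)=572, (-28*-29 - 5*18)=722; twice the area = |2708| = 2708; area = 1354; boundary points = 2 + 1 + 2 + 1 = 6; strictly interior points = area - boundary/2 + 1 = 1352; answer 1352

1352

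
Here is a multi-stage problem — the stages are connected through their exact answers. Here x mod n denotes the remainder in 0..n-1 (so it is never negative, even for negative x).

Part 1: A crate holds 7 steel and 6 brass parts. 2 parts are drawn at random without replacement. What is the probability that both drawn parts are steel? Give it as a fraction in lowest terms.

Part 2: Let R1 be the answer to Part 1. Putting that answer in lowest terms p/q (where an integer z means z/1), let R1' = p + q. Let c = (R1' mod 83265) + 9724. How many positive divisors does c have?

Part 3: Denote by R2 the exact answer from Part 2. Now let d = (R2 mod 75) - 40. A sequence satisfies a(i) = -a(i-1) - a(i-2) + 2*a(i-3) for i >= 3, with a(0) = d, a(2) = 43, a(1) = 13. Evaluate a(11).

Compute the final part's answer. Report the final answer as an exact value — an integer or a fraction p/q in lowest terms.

Part 1: total draws C(13,2) = 78; favorable C(7,2) = 21; P = 7/26; answer 7/26
Part 2: R1 = 7/26; threaded value p + q = 33; c = 9757; 9757 = 11 * 887; number of divisors = (1+1) * (1+1) = 4; answer 4
Part 3: R2 = 4; d = -36; a(3) = -1*(43) - 1*(13) + 2*(-36) = -128; iterating: a(3)=-128, a(4)=111, a(5)=103, a(6)=-470, a(7)=589, a(8)=87, a(9)=-1616, a(10)=2707, a(11)=-917; answer -917

-917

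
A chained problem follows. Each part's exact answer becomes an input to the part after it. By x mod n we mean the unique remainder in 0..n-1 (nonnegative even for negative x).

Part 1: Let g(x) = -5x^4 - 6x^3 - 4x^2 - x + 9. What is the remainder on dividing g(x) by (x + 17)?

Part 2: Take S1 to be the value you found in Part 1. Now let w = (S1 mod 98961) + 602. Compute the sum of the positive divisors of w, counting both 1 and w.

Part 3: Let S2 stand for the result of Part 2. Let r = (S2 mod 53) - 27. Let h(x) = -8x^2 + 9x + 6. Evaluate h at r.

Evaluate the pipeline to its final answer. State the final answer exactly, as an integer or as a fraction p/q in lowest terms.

Part 1: remainder = value at the root: -5*(-17)^4 - 6*(-17)^3 - 4*(-17)^2 - 1*(-17)^1 + 9 = (-417605) + (29478) + (-1156) + (17) + (9) = -389257; answer -389257
Part 2: S1 = -389257; w = 7189; 7189 = 7 * 13 * 79; sigma = (1 + 7) * (1 + 13) * (1 + 79) = 8 * 14 * 80 = 8960; answer 8960
Part 3: S2 = 8960; r = -24; -8*(-24)^2 + 9*(-24)^1 + 6 = (-4608) + (-216) + (6) = -4818; answer -4818

-4818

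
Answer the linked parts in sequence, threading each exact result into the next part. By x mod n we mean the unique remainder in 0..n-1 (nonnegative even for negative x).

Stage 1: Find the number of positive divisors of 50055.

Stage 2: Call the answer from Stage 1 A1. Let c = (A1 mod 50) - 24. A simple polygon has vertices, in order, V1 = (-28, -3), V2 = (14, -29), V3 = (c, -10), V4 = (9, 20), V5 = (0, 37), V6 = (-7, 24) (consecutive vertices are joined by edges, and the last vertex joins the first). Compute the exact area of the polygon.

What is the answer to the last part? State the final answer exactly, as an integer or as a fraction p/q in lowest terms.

Stage 1: 50055 = 3 * 5 * 47 * 71; number of divisors = (1+1) * (1+1) * (1+1) * (1+1) = 16; answer 16
Stage 2: A1 = 16; c = -8; cross terms: (-28*-29 - 14*-3)=854, (14*-10 - -8*-29)=-372, (-8*20 - 9*-10)=-70, (9*37 - 0*20)=333, (0*24 - -7*37)=259, (-7*-3 - -28*24)=693; twice the area = |1697| = 1697; area = 1697/2; answer 1697/2

1697/2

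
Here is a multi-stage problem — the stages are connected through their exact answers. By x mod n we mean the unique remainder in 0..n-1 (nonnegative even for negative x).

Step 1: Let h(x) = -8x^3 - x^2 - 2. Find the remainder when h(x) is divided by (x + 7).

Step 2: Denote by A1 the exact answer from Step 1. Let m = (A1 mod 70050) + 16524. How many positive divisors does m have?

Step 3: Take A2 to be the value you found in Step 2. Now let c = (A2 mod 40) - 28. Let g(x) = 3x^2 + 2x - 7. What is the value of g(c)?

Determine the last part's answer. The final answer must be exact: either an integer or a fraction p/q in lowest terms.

1673

Step 1: remainder = value at the root: -8*(-7)^3 - 1*(-7)^2 - 2 = (2744) + (-49) + (-2) = 2693; answer 2693
Step 2: A1 = 2693; m = 19217; 19217 = 11 * 1747; number of divisors = (1+1) * (1+1) = 4; answer 4
Step 3: A2 = 4; c = -24; 3*(-24)^2 + 2*(-24)^1 - 7 = (1728) + (-48) + (-7) = 1673; answer 1673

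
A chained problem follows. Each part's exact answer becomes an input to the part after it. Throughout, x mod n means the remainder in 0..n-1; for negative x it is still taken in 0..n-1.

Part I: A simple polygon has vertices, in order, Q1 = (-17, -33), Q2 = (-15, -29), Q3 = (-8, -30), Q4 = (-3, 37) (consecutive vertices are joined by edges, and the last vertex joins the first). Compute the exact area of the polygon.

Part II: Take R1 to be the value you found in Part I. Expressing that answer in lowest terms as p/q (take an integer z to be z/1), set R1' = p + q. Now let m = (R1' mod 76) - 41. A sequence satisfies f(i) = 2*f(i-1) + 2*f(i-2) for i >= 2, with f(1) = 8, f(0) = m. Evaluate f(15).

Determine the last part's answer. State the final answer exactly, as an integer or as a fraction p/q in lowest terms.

Part I: cross terms: (-17*-29 - -15*-33)=-2, (-15*-30 - -8*-29)=218, (-8*37 - -3*-30)=-386, (-3*-33 - -17*37)=728; twice the area = |558| = 558; area = 279; answer 279
Part II: R1 = 279; threaded value p + q = 280; m = 11; f(2) = 2*(8) + 2*(11) = 38; iterating: f(2)=38, f(3)=92, f(4)=260, f(5)=704, f(6)=1928, f(7)=5264, f(8)=14384, f(9)=39296, f(10)=107360, f(11)=293312, f(12)=801344, f(13)=2189312, f(14)=5981312, f(15)=16341248; answer 16341248

16341248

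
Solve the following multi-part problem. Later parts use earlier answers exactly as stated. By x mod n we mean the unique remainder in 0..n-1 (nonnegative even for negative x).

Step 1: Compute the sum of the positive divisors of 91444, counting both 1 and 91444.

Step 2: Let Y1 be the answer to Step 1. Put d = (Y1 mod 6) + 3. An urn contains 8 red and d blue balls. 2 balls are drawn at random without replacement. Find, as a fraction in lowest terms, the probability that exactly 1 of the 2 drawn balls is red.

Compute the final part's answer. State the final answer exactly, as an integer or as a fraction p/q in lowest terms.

Step 1: 91444 = 2^2 * 22861; sigma = (1 + 2 + 4) * (1 + 22861) = 7 * 22862 = 160034; answer 160034
Step 2: Y1 = 160034; d = 5; total draws C(13,2) = 78; favorable C(8,1)*C(5,1) = 40; P = 20/39; answer 20/39

20/39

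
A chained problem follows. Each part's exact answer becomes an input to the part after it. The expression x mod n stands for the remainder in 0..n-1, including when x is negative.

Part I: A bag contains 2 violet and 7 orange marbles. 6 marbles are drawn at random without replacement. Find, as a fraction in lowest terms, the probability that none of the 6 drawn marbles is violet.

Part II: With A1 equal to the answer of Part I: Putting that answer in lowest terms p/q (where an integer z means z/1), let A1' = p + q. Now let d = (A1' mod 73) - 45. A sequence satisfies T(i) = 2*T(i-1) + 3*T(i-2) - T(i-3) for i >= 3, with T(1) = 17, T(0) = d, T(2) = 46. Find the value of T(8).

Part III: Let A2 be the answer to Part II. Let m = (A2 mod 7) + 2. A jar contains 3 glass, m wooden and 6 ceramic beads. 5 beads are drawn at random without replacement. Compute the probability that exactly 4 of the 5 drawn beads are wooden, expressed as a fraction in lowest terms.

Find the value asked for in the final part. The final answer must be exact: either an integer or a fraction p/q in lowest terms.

45/2002

Part I: total draws C(9,6) = 84; favorable C(7,6) = 7; P = 1/12; answer 1/12
Part II: A1 = 1/12; threaded value p + q = 13; d = -32; T(3) = 2*(46) + 3*(17) - 1*(-32) = 175; iterating: T(3)=175, T(4)=471, T(5)=1421, T(6)=4080, T(7)=11952, T(8)=34723; answer 34723
Part III: A2 = 34723; m = 5; total draws C(14,5) = 2002; favorable C(5,4)*C(9,1) = 45; P = 45/2002; answer 45/2002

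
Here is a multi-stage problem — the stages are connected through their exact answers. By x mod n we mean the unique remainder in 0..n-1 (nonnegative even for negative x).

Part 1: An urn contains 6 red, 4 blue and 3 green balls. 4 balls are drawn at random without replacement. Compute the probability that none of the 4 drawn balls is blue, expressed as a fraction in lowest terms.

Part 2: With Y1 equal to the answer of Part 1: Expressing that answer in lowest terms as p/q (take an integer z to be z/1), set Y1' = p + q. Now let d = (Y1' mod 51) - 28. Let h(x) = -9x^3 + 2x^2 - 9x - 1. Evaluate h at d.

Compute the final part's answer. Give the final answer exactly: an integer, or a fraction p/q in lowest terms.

287

Part 1: total draws C(13,4) = 715; favorable C(9,4) = 126; P = 126/715; answer 126/715
Part 2: Y1 = 126/715; threaded value p + q = 841; d = -3; -9*(-3)^3 + 2*(-3)^2 - 9*(-3)^1 - 1 = (243) + (18) + (27) + (-1) = 287; answer 287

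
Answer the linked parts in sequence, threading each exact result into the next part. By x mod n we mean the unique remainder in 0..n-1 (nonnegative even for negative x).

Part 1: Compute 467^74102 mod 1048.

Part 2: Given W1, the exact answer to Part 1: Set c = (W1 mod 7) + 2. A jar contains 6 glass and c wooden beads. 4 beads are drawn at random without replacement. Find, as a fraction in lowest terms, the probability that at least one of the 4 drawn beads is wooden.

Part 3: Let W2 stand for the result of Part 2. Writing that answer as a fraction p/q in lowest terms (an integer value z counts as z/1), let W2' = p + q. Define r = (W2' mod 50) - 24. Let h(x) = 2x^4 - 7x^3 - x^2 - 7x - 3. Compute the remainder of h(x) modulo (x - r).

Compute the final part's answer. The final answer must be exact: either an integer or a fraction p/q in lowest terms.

-16

Part 1: squarings mod 1048: 467^1=467, 467^2=105, 467^4=545, 467^8=441, 467^16=601, 467^32=689, 467^64=1025, 467^128=529, 467^256=25, 467^512=625, 467^1024=769, 467^2048=289, 467^4096=729, 467^8192=105, 467^16384=545, 467^32768=441, 467^65536=601; 467^74102 = 467^2 * 467^4 * 467^16 * 467^32 * 467^64 * 467^256 * 467^8192 * 467^65536 = 105 (mod 1048); answer 105
Part 2: W1 = 105; c = 2; total draws C(8,4) = 70; complement C(6,4) = 15; favorable 70 - 15 = 55; P = 11/14; answer 11/14
Part 3: W2 = 11/14; threaded value p + q = 25; r = 1; remainder = value at the root: 2*(1)^4 - 7*(1)^3 - 1*(1)^2 - 7*(1)^1 - 3 = (2) + (-7) + (-1) + (-7) + (-3) = -16; answer -16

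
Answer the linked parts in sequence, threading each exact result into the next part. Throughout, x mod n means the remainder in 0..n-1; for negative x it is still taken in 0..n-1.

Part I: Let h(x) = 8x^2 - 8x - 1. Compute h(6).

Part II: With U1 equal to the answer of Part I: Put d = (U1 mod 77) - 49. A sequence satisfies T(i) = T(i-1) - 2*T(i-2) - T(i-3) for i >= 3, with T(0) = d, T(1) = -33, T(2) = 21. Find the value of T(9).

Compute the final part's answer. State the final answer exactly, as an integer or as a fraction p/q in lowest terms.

2057

Part I: 8*(6)^2 - 8*(6)^1 - 1 = (288) + (-48) + (-1) = 239; answer 239
Part II: U1 = 239; d = -41; T(3) = 1*(21) - 2*(-33) - 1*(-41) = 128; iterating: T(3)=128, T(4)=119, T(5)=-158, T(6)=-524, T(7)=-327, T(8)=879, T(9)=2057; answer 2057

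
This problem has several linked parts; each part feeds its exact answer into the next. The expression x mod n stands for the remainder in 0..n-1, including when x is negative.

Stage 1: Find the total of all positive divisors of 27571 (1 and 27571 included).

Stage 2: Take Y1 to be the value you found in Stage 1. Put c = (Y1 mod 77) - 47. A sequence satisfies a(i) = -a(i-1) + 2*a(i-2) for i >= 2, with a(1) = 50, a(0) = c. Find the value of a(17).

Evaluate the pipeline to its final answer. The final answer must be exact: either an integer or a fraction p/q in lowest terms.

Stage 1: 27571 = 79 * 349; sigma = (1 + 79) * (1 + 349) = 80 * 350 = 28000; answer 28000
Stage 2: Y1 = 28000; c = 2; a(2) = -1*(50) + 2*(2) = -46; iterating: a(2)=-46, a(3)=146, a(4)=-238, a(5)=530, a(6)=-1006, a(7)=2066, a(8)=-4078, a(9)=8210, a(10)=-16366, a(11)=32786, a(12)=-65518, a(13)=131090, a(14)=-262126, a(15)=524306, a(16)=-1048558, a(17)=2097170; answer 2097170

2097170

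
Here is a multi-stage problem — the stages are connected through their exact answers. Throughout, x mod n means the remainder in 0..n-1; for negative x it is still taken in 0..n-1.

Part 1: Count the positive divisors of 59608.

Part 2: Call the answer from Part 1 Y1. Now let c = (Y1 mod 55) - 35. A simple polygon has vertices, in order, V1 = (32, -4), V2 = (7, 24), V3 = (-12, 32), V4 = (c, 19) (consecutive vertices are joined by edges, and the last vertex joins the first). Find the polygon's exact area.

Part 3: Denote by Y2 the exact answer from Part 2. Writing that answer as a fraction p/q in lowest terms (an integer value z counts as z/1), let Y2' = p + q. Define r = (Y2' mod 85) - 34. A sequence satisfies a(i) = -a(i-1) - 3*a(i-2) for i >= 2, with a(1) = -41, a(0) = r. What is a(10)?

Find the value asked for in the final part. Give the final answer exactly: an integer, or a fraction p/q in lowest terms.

3269

Part 1: 59608 = 2^3 * 7451; number of divisors = (3+1) * (1+1) = 8; answer 8
Part 2: Y1 = 8; c = -27; cross terms: (32*24 - 7*-4)=796, (7*32 - -12*24)=512, (-12*19 - -27*32)=636, (-27*-4 - 32*19)=-500; twice the area = |1444| = 1444; area = 722; answer 722
Part 3: Y2 = 722; threaded value p + q = 723; r = 9; a(2) = -1*(-41) - 3*(9) = 14; iterating: a(2)=14, a(3)=109, a(4)=-151, a(5)=-176, a(6)=629, a(7)=-101, a(8)=-1786, a(9)=2089, a(10)=3269; answer 3269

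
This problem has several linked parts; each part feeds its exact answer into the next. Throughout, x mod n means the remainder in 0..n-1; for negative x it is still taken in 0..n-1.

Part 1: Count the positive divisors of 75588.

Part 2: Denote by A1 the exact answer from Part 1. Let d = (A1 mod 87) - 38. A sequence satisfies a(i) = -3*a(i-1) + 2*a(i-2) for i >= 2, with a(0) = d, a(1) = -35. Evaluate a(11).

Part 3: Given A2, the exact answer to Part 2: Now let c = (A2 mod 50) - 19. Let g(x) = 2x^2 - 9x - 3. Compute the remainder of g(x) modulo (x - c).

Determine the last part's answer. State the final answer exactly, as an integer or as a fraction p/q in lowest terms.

1527

Part 1: 75588 = 2^2 * 3 * 6299; number of divisors = (2+1) * (1+1) * (1+1) = 12; answer 12
Part 2: A1 = 12; d = -26; a(2) = -3*(-35) + 2*(-26) = 53; iterating: a(2)=53, a(3)=-229, a(4)=793, a(5)=-2837, a(6)=10097, a(7)=-35965, a(8)=128089, a(9)=-456197, a(10)=1624769, a(11)=-5786701; answer -5786701
Part 3: A2 = -5786701; c = 30; remainder = value at the root: 2*(30)^2 - 9*(30)^1 - 3 = (1800) + (-270) + (-3) = 1527; answer 1527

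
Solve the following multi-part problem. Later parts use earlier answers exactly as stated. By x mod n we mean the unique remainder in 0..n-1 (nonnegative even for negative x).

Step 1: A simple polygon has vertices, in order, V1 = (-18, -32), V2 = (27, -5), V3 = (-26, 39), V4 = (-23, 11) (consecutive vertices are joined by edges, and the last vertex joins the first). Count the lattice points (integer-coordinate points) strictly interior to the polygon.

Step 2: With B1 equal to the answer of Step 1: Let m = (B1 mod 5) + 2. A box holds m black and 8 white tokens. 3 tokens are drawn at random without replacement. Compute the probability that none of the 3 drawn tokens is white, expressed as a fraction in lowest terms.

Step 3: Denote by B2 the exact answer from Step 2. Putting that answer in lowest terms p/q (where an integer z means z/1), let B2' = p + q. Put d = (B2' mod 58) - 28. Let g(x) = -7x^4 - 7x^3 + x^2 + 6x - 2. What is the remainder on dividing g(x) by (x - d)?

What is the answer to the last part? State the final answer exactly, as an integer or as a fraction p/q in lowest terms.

-1713714

Step 1: cross terms: (-18*-5 - 27*-32)=954, (27*39 - -26*-5)=923, (-26*11 - -23*39)=611, (-23*-32 - -18*11)=934; twice the area = |3422| = 3422; area = 1711; boundary points = 9 + 1 + 1 + 1 = 12; strictly interior points = area - boundary/2 + 1 = 1706; answer 1706
Step 2: B1 = 1706; m = 3; total draws C(11,3) = 165; favorable C(3,3) = 1; P = 1/165; answer 1/165
Step 3: B2 = 1/165; threaded value p + q = 166; d = 22; remainder = value at the root: -7*(22)^4 - 7*(22)^3 + 1*(22)^2 + 6*(22)^1 - 2 = (-1639792) + (-74536) + (484) + (132) + (-2) = -1713714; answer -1713714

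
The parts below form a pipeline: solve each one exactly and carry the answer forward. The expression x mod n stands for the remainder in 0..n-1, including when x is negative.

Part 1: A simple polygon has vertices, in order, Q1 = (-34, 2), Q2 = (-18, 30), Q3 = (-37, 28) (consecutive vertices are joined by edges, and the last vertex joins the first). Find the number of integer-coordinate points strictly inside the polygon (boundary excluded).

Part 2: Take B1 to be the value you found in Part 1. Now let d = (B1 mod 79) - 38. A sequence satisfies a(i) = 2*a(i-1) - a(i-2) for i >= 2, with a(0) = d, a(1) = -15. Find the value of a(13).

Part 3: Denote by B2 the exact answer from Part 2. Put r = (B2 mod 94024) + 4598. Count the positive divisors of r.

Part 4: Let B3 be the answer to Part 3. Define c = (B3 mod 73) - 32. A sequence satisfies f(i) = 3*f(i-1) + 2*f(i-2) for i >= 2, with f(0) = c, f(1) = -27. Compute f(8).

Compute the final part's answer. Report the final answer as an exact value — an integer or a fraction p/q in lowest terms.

-268261

Part 1: cross terms: (-34*30 - -18*2)=-984, (-18*28 - -37*30)=606, (-37*2 - -34*28)=878; twice the area = |500| = 500; area = 250; boundary points = 4 + 1 + 1 = 6; strictly interior points = area - boundary/2 + 1 = 248; answer 248
Part 2: B1 = 248; d = -27; a(2) = 2*(-15) - 1*(-27) = -3; iterating: a(2)=-3, a(3)=9, a(4)=21, a(5)=33, a(6)=45, a(7)=57, a(8)=69, a(9)=81, a(10)=93, a(11)=105, a(12)=117, a(13)=129; answer 129
Part 3: B2 = 129; r = 4727; 4727 = 29 * 163; number of divisors = (1+1) * (1+1) = 4; answer 4
Part 4: B3 = 4; c = -28; f(2) = 3*(-27) + 2*(-28) = -137; iterating: f(2)=-137, f(3)=-465, f(4)=-1669, f(5)=-5937, f(6)=-21149, f(7)=-75321, f(8)=-268261; answer -268261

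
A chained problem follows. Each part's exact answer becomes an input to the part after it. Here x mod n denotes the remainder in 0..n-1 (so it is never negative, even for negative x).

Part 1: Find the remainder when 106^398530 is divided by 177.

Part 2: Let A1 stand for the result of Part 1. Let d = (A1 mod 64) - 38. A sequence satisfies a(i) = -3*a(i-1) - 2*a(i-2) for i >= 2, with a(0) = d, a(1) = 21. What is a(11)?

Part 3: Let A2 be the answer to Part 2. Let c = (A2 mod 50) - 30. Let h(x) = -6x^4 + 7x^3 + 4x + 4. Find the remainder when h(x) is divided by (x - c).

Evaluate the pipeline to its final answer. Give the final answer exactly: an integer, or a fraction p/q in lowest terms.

-2851

Part 1: squarings mod 177: 106^1=106, 106^2=85, 106^4=145, 106^8=139, 106^16=28, 106^32=76, 106^64=112, 106^128=154, 106^256=175, 106^512=4, 106^1024=16, 106^2048=79, 106^4096=46, 106^8192=169, 106^16384=64, 106^32768=25, 106^65536=94, 106^131072=163, 106^262144=19; 106^398530 = 106^2 * 106^64 * 106^128 * 106^1024 * 106^4096 * 106^131072 * 106^262144 = 154 (mod 177); answer 154
Part 2: A1 = 154; d = -12; a(2) = -3*(21) - 2*(-12) = -39; iterating: a(2)=-39, a(3)=75, a(4)=-147, a(5)=291, a(6)=-579, a(7)=1155, a(8)=-2307, a(9)=4611, a(10)=-9219, a(11)=18435; answer 18435
Part 3: A2 = 18435; c = 5; remainder = value at the root: -6*(5)^4 + 7*(5)^3 + 4*(5)^1 + 4 = (-3750) + (875) + (20) + (4) = -2851; answer -2851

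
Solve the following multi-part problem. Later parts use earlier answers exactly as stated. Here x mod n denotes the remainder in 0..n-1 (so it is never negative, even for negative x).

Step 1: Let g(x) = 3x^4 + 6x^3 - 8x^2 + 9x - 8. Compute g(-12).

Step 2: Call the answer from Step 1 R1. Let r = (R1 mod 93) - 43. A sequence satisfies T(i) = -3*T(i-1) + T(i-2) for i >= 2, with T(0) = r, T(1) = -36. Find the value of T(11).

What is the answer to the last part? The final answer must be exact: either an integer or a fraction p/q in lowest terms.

Step 1: 3*(-12)^4 + 6*(-12)^3 - 8*(-12)^2 + 9*(-12)^1 - 8 = (62208) + (-10368) + (-1152) + (-108) + (-8) = 50572; answer 50572
Step 2: R1 = 50572; r = 30; T(2) = -3*(-36) + 1*(30) = 138; iterating: T(2)=138, T(3)=-450, T(4)=1488, T(5)=-4914, T(6)=16230, T(7)=-53604, T(8)=177042, T(9)=-584730, T(10)=1931232, T(11)=-6378426; answer -6378426

-6378426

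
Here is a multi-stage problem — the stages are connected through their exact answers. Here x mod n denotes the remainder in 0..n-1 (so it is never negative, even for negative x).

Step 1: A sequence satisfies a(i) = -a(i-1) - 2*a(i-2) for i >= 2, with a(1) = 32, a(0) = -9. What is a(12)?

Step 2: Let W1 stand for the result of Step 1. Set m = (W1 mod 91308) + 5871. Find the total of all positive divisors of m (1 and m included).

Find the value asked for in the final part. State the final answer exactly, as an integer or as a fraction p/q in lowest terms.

128208

Step 1: a(2) = -1*(32) - 2*(-9) = -14; iterating: a(2)=-14, a(3)=-50, a(4)=78, a(5)=22, a(6)=-178, a(7)=134, a(8)=222, a(9)=-490, a(10)=46, a(11)=934, a(12)=-1026; answer -1026
Step 2: W1 = -1026; m = 96153; 96153 = 3 * 32051; sigma = (1 + 3) * (1 + 32051) = 4 * 32052 = 128208; answer 128208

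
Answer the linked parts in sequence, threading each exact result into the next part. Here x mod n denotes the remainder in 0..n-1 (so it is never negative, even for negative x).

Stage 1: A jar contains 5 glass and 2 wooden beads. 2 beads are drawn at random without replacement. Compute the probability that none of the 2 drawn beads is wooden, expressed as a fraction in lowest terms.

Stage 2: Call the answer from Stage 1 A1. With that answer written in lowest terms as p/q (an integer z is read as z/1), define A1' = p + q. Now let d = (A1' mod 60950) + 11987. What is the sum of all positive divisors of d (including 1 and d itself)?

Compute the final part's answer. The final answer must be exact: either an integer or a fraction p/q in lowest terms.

24048

Stage 1: total draws C(7,2) = 21; favorable C(5,2) = 10; P = 10/21; answer 10/21
Stage 2: A1 = 10/21; threaded value p + q = 31; d = 12018; 12018 = 2 * 3 * 2003; sigma = (1 + 2) * (1 + 3) * (1 + 2003) = 3 * 4 * 2004 = 24048; answer 24048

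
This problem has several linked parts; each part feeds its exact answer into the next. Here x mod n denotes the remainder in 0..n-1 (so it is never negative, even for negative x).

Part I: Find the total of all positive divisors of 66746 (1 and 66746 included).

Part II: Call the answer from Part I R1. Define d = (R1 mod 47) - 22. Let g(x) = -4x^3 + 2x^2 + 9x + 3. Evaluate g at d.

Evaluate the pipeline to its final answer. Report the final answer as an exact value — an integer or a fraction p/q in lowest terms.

Part I: 66746 = 2 * 23 * 1451; sigma = (1 + 2) * (1 + 23) * (1 + 1451) = 3 * 24 * 1452 = 104544; answer 104544
Part II: R1 = 104544; d = -6; -4*(-6)^3 + 2*(-6)^2 + 9*(-6)^1 + 3 = (864) + (72) + (-54) + (3) = 885; answer 885

885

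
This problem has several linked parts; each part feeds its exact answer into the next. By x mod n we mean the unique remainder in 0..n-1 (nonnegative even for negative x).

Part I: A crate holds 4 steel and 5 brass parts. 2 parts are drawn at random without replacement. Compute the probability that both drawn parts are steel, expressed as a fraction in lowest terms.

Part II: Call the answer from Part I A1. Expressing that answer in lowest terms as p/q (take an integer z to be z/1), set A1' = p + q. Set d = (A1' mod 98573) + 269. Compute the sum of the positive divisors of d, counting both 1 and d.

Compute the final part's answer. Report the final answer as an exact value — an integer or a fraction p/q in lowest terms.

Part I: total draws C(9,2) = 36; favorable C(4,2) = 6; P = 1/6; answer 1/6
Part II: A1 = 1/6; threaded value p + q = 7; d = 276; 276 = 2^2 * 3 * 23; sigma = (1 + 2 + 4) * (1 + 3) * (1 + 23) = 7 * 4 * 24 = 672; answer 672

672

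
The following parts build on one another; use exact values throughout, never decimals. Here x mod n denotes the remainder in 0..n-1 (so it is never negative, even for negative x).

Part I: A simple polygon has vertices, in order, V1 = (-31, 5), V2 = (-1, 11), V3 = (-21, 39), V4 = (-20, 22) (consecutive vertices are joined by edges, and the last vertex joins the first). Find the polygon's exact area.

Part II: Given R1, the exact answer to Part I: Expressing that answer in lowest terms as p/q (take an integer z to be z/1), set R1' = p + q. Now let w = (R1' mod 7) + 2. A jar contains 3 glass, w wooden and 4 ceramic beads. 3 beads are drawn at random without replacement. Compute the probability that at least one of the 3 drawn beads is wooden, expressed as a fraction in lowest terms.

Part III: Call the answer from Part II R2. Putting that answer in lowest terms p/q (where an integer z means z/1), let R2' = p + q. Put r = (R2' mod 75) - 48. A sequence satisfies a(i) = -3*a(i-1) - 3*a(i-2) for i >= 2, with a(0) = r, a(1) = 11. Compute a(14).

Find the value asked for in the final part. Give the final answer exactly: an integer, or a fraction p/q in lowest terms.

-8748

Part I: cross terms: (-31*11 - -1*5)=-336, (-1*39 - -21*11)=192, (-21*22 - -20*39)=318, (-20*5 - -31*22)=582; twice the area = |756| = 756; area = 378; answer 378
Part II: R1 = 378; threaded value p + q = 379; w = 3; total draws C(10,3) = 120; complement C(7,3) = 35; favorable 120 - 35 = 85; P = 17/24; answer 17/24
Part III: R2 = 17/24; threaded value p + q = 41; r = -7; a(2) = -3*(11) - 3*(-7) = -12; iterating: a(2)=-12, a(3)=3, a(4)=27, a(5)=-90, a(6)=189, a(7)=-297, a(8)=324, a(9)=-81, a(10)=-729, a(11)=2430, a(12)=-5103, a(13)=8019, a(14)=-8748; answer -8748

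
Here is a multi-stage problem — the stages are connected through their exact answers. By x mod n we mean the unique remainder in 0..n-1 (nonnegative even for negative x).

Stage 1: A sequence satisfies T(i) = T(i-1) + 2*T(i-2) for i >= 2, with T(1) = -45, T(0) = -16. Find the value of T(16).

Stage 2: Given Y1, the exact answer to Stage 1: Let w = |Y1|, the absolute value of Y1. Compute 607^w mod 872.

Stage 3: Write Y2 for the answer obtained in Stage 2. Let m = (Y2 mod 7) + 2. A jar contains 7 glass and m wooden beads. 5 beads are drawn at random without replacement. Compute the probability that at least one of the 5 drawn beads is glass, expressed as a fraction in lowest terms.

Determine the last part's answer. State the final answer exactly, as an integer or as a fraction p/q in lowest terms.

Stage 1: T(2) = 1*(-45) + 2*(-16) = -77; iterating: T(2)=-77, T(3)=-167, T(4)=-321, T(5)=-655, T(6)=-1297, T(7)=-2607, T(8)=-5201, T(9)=-10415, T(10)=-20817, T(11)=-41647, T(12)=-83281, T(13)=-166575, T(14)=-333137, T(15)=-666287, T(16)=-1332561; answer -1332561
Stage 2: Y1 = -1332561; w = 1332561; squarings mod 872: 607^1=607, 607^2=465, 607^4=841, 607^8=89, 607^16=73, 607^32=97, 607^64=689, 607^128=353, 607^256=785, 607^512=593, 607^1024=233, 607^2048=225, 607^4096=49, 607^8192=657, 607^16384=9, 607^32768=81, 607^65536=457, 607^131072=441, 607^262144=25, 607^524288=625, 607^1048576=841; 607^1332561 = 607^1 * 607^16 * 607^64 * 607^256 * 607^1024 * 607^4096 * 607^16384 * 607^262144 * 607^1048576 = 55 (mod 872); answer 55
Stage 3: Y2 = 55; m = 8; total draws C(15,5) = 3003; complement C(8,5) = 56; favorable 3003 - 56 = 2947; P = 421/429; answer 421/429

421/429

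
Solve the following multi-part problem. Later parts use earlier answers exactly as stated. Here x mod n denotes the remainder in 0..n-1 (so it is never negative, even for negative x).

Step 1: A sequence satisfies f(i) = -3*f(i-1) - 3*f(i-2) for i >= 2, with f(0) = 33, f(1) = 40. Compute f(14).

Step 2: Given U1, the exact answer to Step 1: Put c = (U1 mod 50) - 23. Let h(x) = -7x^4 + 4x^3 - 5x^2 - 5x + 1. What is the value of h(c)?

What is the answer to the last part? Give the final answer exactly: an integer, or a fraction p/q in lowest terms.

Step 1: f(2) = -3*(40) - 3*(33) = -219; iterating: f(2)=-219, f(3)=537, f(4)=-954, f(5)=1251, f(6)=-891, f(7)=-1080, f(8)=5913, f(9)=-14499, f(10)=25758, f(11)=-33777, f(12)=24057, f(13)=29160, f(14)=-159651; answer -159651
Step 2: U1 = -159651; c = 26; -7*(26)^4 + 4*(26)^3 - 5*(26)^2 - 5*(26)^1 + 1 = (-3198832) + (70304) + (-3380) + (-130) + (1) = -3132037; answer -3132037

-3132037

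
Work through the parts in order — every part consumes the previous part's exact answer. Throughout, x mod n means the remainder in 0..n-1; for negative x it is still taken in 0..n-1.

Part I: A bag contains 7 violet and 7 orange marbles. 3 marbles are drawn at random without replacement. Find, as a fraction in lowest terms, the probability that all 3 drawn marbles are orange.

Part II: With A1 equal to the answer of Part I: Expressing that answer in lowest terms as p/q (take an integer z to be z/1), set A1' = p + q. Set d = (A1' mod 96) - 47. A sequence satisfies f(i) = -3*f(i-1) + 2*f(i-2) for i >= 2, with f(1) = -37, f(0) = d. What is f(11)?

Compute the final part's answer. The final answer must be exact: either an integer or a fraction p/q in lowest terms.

-12088619

Part I: total draws C(14,3) = 364; favorable C(7,3) = 35; P = 5/52; answer 5/52
Part II: A1 = 5/52; threaded value p + q = 57; d = 10; f(2) = -3*(-37) + 2*(10) = 131; iterating: f(2)=131, f(3)=-467, f(4)=1663, f(5)=-5923, f(6)=21095, f(7)=-75131, f(8)=267583, f(9)=-953011, f(10)=3394199, f(11)=-12088619; answer -12088619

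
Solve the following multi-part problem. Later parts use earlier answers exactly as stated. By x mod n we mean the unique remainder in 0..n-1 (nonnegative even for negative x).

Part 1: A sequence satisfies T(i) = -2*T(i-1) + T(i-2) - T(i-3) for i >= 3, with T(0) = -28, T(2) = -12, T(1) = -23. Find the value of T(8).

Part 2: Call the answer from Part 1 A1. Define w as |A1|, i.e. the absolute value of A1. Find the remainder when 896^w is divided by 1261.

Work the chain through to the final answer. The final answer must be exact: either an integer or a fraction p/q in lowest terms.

Part 1: T(3) = -2*(-12) + 1*(-23) - 1*(-28) = 29; iterating: T(3)=29, T(4)=-47, T(5)=135, T(6)=-346, T(7)=874, T(8)=-2229; answer -2229
Part 2: A1 = -2229; w = 2229; squarings mod 1261: 896^1=896, 896^2=820, 896^4=287, 896^8=404, 896^16=547, 896^32=352, 896^64=326, 896^128=352, 896^256=326, 896^512=352, 896^1024=326, 896^2048=352; 896^2229 = 896^1 * 896^4 * 896^16 * 896^32 * 896^128 * 896^2048 = 116 (mod 1261); answer 116

116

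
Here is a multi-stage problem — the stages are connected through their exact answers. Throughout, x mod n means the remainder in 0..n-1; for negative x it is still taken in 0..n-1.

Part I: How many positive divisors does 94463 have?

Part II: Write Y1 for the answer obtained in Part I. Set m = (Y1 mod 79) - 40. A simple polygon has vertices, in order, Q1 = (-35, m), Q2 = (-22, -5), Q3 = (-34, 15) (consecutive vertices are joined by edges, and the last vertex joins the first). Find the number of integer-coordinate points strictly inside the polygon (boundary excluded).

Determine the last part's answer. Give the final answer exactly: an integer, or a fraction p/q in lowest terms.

Part I: 94463 is prime, so its only divisors are 1 and 94463; count = 2; answer 2
Part II: Y1 = 2; m = -38; cross terms: (-35*-5 - -22*-38)=-661, (-22*15 - -34*-5)=-500, (-34*-38 - -35*15)=1817; twice the area = |656| = 656; area = 328; boundary points = 1 + 4 + 1 = 6; strictly interior points = area - boundary/2 + 1 = 326; answer 326

326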